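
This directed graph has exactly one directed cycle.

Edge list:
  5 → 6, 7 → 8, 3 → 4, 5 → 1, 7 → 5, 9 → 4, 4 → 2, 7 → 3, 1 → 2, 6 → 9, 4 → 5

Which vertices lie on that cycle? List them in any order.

DFS with gray/black marking from 5:
5 gray
  1 gray
    2 gray
    2 black
  1 black
  6 gray
    9 gray
      4 gray
        4→5: 5 is gray → back edge
Back edge closes the cycle 5 → 6 → 9 → 4 → 5; its vertices are {4, 5, 6, 9}.

4, 5, 6, 9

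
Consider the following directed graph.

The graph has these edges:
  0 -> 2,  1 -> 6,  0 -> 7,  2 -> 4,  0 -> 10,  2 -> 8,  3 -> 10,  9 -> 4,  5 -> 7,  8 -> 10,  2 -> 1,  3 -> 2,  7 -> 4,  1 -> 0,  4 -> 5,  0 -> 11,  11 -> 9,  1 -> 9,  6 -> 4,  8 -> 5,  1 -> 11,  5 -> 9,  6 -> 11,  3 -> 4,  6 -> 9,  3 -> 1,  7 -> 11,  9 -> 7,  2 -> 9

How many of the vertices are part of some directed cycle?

8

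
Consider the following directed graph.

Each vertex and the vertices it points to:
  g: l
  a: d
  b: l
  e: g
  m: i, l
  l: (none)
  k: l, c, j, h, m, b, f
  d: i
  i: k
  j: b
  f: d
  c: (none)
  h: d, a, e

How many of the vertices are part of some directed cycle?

A vertex is on a directed cycle iff it belongs to a strongly connected component of size ≥ 2 (or has a self-loop).
The vertices on cycles are {a, d, f, h, i, k, m} — 7 in total.

7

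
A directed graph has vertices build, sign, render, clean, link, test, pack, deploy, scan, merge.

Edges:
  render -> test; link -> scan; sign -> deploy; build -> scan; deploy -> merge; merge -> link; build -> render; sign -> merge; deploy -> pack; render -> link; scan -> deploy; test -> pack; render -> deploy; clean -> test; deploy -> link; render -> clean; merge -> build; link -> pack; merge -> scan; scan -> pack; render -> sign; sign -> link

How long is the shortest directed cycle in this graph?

3

For each vertex v, BFS finds the shortest path from v back to v.
The shortest such closed walk is merge → scan → deploy → merge, length 3.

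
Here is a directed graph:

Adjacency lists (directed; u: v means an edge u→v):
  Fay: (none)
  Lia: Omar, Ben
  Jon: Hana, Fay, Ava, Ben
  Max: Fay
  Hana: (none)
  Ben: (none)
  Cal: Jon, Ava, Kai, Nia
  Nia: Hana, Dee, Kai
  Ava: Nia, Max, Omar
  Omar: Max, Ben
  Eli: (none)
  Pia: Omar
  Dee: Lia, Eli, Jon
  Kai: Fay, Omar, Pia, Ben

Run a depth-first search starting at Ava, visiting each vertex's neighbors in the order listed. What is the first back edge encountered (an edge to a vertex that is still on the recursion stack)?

Jon→Ava

DFS from Ava (visiting each vertex's neighbors in the order listed); mark gray on enter, black on exit:
Ava gray
  Nia gray
    Hana gray
    Hana black
    Dee gray
      Lia gray
        Omar gray
          Max gray
            Fay gray
            Fay black
          Max black
          Ben gray
          Ben black
        Omar black
        Lia→Ben: Ben black — skip
      Lia black
      Eli gray
      Eli black
      Jon gray
        Jon→Hana: Hana black — skip
        Jon→Fay: Fay black — skip
        Jon→Ava: Ava is gray → back edge
First back edge: Jon → Ava.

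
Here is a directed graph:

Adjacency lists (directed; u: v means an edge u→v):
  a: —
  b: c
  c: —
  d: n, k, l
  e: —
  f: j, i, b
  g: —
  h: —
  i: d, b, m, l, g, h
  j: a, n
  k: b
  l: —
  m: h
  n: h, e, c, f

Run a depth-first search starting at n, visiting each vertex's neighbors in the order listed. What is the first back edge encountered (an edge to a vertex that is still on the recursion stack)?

j→n

DFS from n (visiting each vertex's neighbors in the order listed); mark gray on enter, black on exit:
n gray
  h gray
  h black
  e gray
  e black
  c gray
  c black
  f gray
    j gray
      a gray
      a black
      j→n: n is gray → back edge
First back edge: j → n.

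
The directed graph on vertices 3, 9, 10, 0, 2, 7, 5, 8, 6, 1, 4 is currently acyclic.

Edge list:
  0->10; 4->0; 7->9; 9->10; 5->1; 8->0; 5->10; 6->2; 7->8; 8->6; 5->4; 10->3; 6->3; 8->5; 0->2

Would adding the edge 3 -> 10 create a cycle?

Yes

Adding 3→10 creates a cycle iff 10 can already reach 3.
Path from 10: 10 → 3.
So 10 → … → 3 → 10 is a cycle.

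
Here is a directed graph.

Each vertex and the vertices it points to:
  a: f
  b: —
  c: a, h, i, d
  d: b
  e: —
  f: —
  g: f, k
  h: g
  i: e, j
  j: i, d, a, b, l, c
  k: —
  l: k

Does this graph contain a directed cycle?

Yes

DFS with white/gray/black marking, starting from k:
k gray
k black
a gray
  f gray
  f black
a black
b gray
b black
c gray
  c→a: a black — skip
  h gray
    g gray
      g→f: f black — skip
      g→k: k black — skip
    g black
  h black
  i gray
    e gray
    e black
    j gray
      j→i: i is gray → back edge
Back edge found, so a cycle exists: i → j → i.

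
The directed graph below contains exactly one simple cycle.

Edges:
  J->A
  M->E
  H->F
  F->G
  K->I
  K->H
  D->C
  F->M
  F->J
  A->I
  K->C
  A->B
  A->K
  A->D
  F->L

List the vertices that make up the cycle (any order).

DFS with gray/black marking from F:
F gray
  J gray
    A gray
      B gray
      B black
      I gray
      I black
      K gray
        H gray
          H→F: F is gray → back edge
Back edge closes the cycle F → J → A → K → H → F; its vertices are {A, F, H, J, K}.

A, F, H, J, K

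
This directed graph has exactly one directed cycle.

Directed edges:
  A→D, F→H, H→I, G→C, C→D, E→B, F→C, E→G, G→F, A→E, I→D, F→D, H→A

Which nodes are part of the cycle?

A, E, F, G, H

DFS with gray/black marking from E:
E gray
  G gray
    C gray
      D gray
      D black
    C black
    F gray
      F→C: C black — skip
      F→D: D black — skip
      H gray
        I gray
          I→D: D black — skip
        I black
        A gray
          A→E: E is gray → back edge
Back edge closes the cycle E → G → F → H → A → E; its vertices are {A, E, F, G, H}.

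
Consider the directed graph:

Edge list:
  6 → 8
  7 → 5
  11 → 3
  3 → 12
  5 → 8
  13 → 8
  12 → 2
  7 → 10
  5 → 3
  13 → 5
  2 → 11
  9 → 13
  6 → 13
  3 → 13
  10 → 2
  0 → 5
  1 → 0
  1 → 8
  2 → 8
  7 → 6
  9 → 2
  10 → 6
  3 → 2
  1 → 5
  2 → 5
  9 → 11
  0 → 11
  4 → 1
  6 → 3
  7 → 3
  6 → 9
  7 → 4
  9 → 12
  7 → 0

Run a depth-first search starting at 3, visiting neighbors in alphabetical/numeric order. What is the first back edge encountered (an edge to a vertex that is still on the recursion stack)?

DFS from 3 (visiting neighbors in alphabetical/numeric order); mark gray on enter, black on exit:
3 gray
  2 gray
    5 gray
      5→3: 3 is gray → back edge
First back edge: 5 → 3.

5→3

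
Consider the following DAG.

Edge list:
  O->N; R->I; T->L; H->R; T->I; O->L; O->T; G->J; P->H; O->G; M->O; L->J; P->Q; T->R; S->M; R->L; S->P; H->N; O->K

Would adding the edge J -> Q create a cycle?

No

Adding J→Q creates a cycle iff Q can already reach J.
Explore from Q: no path reaches J. The graph stays acyclic.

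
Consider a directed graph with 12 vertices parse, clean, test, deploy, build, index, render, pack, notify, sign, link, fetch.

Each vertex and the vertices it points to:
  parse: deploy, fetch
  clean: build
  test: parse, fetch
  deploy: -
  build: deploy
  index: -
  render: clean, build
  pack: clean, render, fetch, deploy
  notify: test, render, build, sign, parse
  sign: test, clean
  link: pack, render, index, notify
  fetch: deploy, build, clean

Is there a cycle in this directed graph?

No

DFS with white/gray/black marking, starting from build:
build gray
  deploy gray
  deploy black
build black
parse gray
  parse→deploy: deploy black — skip
  fetch gray
    fetch→deploy: deploy black — skip
    fetch→build: build black — skip
    clean gray
      clean→build: build black — skip
    clean black
  fetch black
parse black
test gray
  test→parse: parse black — skip
  test→fetch: fetch black — skip
test black
index gray
index black
render gray
  render→clean: clean black — skip
  render→build: build black — skip
render black
pack gray
  pack→clean: clean black — skip
  pack→render: render black — skip
  pack→fetch: fetch black — skip
  pack→deploy: deploy black — skip
pack black
notify gray
  notify→test: test black — skip
  notify→render: render black — skip
  notify→build: build black — skip
  sign gray
    sign→test: test black — skip
    sign→clean: clean black — skip
  sign black
  notify→parse: parse black — skip
notify black
link gray
  link→pack: pack black — skip
  link→render: render black — skip
  link→index: index black — skip
  link→notify: notify black — skip
link black
Every edge goes to a white or black vertex — no back edge, so the graph is acyclic.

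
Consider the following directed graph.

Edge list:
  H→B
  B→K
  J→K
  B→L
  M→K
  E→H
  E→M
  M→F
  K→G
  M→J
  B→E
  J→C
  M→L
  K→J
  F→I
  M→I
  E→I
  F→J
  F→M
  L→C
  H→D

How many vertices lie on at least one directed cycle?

A vertex is on a directed cycle iff it belongs to a strongly connected component of size ≥ 2 (or has a self-loop).
The vertices on cycles are {B, E, F, H, J, K, M} — 7 in total.

7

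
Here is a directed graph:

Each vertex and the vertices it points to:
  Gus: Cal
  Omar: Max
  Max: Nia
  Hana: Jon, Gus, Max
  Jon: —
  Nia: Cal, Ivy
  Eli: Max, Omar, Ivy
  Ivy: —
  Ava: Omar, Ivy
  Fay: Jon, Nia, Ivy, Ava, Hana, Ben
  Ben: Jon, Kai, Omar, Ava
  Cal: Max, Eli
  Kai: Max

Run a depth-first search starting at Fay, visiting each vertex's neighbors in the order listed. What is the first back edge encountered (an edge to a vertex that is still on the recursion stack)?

DFS from Fay (visiting each vertex's neighbors in the order listed); mark gray on enter, black on exit:
Fay gray
  Jon gray
  Jon black
  Nia gray
    Cal gray
      Max gray
        Max→Nia: Nia is gray → back edge
First back edge: Max → Nia.

Max->Nia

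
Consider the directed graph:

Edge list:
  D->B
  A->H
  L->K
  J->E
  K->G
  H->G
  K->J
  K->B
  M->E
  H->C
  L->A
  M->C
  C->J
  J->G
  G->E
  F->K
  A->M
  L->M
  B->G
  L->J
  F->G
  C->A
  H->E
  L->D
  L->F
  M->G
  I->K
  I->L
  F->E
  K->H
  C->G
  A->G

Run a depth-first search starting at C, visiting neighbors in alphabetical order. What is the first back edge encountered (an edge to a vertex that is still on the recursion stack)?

H->C

DFS from C (visiting neighbors in alphabetical order); mark gray on enter, black on exit:
C gray
  A gray
    G gray
      E gray
      E black
    G black
    H gray
      H→C: C is gray → back edge
First back edge: H → C.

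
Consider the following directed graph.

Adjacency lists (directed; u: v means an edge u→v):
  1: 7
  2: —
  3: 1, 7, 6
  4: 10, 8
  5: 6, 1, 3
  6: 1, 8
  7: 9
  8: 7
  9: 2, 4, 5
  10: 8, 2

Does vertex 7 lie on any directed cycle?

7 is on a cycle iff 7 can reach itself via ≥1 edge.
7 → 9 → 4 → 8 → 7 — yes.

Yes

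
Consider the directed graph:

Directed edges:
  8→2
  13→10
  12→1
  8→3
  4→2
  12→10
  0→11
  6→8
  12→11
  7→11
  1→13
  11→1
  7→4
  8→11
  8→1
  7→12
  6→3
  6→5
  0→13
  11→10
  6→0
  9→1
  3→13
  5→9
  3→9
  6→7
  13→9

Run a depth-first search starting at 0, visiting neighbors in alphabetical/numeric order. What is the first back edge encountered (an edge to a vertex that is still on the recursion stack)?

DFS from 0 (visiting neighbors in alphabetical/numeric order); mark gray on enter, black on exit:
0 gray
  11 gray
    1 gray
      13 gray
        9 gray
          9→1: 1 is gray → back edge
First back edge: 9 → 1.

9→1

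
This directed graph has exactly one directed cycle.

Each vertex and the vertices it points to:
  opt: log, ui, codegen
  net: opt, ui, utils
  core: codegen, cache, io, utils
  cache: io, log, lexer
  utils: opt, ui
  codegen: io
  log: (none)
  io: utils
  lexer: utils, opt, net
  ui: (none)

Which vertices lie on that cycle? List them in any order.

io, opt, utils, codegen

DFS with gray/black marking from codegen:
codegen gray
  io gray
    utils gray
      opt gray
        log gray
        log black
        ui gray
        ui black
        opt→codegen: codegen is gray → back edge
Back edge closes the cycle codegen → io → utils → opt → codegen; its vertices are {io, opt, utils, codegen}.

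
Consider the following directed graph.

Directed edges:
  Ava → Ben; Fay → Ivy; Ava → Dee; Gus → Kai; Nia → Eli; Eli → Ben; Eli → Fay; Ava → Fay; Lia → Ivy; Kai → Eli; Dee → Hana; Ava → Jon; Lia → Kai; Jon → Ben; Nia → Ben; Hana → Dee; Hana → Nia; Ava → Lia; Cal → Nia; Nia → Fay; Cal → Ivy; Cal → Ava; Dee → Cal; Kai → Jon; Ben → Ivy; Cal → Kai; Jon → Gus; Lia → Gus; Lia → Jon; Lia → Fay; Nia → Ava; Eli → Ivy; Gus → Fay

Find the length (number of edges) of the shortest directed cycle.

For each vertex v, BFS finds the shortest path from v back to v.
The shortest such closed walk is Hana → Dee → Hana, length 2.

2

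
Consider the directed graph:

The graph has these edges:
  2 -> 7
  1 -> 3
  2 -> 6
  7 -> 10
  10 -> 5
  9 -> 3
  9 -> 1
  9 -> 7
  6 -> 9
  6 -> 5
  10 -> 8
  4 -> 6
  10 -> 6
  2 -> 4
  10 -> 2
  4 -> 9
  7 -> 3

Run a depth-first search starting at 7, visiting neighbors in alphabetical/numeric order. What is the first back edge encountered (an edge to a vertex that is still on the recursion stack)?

9→7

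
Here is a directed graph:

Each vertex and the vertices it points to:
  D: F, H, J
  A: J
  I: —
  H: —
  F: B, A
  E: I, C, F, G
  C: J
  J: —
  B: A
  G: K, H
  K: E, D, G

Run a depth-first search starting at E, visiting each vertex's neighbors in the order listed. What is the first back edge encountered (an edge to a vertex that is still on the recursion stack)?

K→E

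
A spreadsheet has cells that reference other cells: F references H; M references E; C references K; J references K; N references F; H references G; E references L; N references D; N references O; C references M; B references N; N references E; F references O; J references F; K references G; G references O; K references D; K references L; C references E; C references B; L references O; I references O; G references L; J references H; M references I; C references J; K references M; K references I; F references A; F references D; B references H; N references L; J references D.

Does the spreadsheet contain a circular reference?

No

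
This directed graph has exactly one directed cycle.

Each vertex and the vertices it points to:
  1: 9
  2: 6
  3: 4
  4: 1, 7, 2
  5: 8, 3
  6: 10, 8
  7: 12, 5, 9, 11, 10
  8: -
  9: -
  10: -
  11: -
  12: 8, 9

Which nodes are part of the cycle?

3, 4, 5, 7

DFS with gray/black marking from 4:
4 gray
  1 gray
    9 gray
    9 black
  1 black
  7 gray
    12 gray
      8 gray
      8 black
      12→9: 9 black — skip
    12 black
    5 gray
      5→8: 8 black — skip
      3 gray
        3→4: 4 is gray → back edge
Back edge closes the cycle 4 → 7 → 5 → 3 → 4; its vertices are {3, 4, 5, 7}.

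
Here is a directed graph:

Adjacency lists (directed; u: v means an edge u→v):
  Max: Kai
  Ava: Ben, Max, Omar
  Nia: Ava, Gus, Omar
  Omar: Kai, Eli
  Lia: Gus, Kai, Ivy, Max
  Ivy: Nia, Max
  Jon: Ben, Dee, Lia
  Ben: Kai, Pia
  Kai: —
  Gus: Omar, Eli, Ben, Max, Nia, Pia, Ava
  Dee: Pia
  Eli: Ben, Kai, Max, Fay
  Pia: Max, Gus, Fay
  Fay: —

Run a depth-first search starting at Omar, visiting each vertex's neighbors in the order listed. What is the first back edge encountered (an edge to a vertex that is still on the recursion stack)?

Gus→Omar

DFS from Omar (visiting each vertex's neighbors in the order listed); mark gray on enter, black on exit:
Omar gray
  Kai gray
  Kai black
  Eli gray
    Ben gray
      Ben→Kai: Kai black — skip
      Pia gray
        Max gray
          Max→Kai: Kai black — skip
        Max black
        Gus gray
          Gus→Omar: Omar is gray → back edge
First back edge: Gus → Omar.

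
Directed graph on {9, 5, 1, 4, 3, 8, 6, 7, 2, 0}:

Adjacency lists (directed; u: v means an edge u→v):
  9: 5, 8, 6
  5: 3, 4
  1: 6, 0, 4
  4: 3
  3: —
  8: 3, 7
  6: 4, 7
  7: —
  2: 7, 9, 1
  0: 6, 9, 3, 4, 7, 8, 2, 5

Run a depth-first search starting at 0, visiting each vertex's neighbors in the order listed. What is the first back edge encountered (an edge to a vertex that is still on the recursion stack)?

DFS from 0 (visiting each vertex's neighbors in the order listed); mark gray on enter, black on exit:
0 gray
  6 gray
    4 gray
      3 gray
      3 black
    4 black
    7 gray
    7 black
  6 black
  9 gray
    5 gray
      5→3: 3 black — skip
      5→4: 4 black — skip
    5 black
    8 gray
      8→3: 3 black — skip
      8→7: 7 black — skip
    8 black
    9→6: 6 black — skip
  9 black
  0→3: 3 black — skip
  0→4: 4 black — skip
  0→7: 7 black — skip
  0→8: 8 black — skip
  2 gray
    2→7: 7 black — skip
    2→9: 9 black — skip
    1 gray
      1→6: 6 black — skip
      1→0: 0 is gray → back edge
First back edge: 1 → 0.

1→0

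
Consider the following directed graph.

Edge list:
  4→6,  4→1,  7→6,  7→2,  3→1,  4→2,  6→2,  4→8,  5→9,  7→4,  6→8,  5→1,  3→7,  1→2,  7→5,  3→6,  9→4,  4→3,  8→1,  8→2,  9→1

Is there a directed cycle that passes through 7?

Yes

7 is on a cycle iff 7 can reach itself via ≥1 edge.
7 → 4 → 3 → 7 — yes.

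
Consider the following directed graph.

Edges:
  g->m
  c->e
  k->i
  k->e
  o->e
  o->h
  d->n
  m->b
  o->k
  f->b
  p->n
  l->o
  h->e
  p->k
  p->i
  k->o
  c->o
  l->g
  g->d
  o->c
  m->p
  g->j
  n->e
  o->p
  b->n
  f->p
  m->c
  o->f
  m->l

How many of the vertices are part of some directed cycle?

8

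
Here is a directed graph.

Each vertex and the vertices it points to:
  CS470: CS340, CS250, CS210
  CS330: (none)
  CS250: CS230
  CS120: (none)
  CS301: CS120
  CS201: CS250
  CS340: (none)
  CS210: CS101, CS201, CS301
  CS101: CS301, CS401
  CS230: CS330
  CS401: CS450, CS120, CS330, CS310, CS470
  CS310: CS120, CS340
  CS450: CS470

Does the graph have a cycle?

Yes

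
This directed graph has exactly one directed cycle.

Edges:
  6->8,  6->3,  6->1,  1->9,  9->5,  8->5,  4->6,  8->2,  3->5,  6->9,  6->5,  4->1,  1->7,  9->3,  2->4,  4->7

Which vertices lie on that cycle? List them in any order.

2, 4, 6, 8

DFS with gray/black marking from 8:
8 gray
  2 gray
    4 gray
      7 gray
      7 black
      6 gray
        6→8: 8 is gray → back edge
Back edge closes the cycle 8 → 2 → 4 → 6 → 8; its vertices are {2, 4, 6, 8}.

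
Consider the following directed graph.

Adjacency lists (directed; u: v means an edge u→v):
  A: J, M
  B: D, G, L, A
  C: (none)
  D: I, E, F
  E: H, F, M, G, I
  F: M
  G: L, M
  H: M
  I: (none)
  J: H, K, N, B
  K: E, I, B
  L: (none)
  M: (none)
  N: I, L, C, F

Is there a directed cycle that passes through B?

Yes

B is on a cycle iff B can reach itself via ≥1 edge.
B → A → J → B — yes.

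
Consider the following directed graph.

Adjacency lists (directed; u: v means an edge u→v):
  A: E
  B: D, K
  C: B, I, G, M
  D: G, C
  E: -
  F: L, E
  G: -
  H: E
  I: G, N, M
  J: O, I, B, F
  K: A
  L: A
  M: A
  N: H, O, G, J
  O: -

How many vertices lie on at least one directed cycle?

6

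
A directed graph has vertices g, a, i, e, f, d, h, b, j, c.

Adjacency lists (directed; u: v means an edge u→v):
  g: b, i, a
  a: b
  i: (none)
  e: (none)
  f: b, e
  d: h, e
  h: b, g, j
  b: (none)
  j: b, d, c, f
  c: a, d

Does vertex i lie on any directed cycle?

No

i lies on a cycle iff there is a path from i back to itself.
Exploring from i, it never reaches itself; equivalently, its strongly connected component is a singleton.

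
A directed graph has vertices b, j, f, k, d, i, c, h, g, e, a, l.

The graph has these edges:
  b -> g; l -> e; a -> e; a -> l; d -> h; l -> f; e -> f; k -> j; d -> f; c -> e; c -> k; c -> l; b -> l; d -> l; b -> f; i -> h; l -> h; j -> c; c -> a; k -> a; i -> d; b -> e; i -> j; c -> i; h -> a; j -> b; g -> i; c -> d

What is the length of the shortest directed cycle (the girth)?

3

For each vertex v, BFS finds the shortest path from v back to v.
The shortest such closed walk is c → i → j → c, length 3.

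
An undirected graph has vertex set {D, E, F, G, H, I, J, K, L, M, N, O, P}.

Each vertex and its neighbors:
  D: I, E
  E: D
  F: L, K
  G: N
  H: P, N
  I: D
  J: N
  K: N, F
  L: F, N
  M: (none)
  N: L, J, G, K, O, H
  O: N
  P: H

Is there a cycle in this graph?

Yes

DFS, tracking each vertex's parent; an edge to a visited non-parent vertex closes a cycle.
Start from G:
visit G (parent –)
  visit N (parent G)
    visit L (parent N)
      visit F (parent L)
        F–L: parent, skip
        visit K (parent F)
          K–N: N visited and ≠ parent → cycle
Cycle: N – L – F – K – N.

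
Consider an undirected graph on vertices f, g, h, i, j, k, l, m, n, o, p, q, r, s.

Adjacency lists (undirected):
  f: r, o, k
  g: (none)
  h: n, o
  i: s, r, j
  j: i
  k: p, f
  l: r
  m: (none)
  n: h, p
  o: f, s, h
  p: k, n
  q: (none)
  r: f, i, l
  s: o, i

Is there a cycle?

DFS, tracking each vertex's parent; an edge to a visited non-parent vertex closes a cycle.
Start from i:
visit i (parent –)
  visit s (parent i)
    visit o (parent s)
      visit f (parent o)
        visit r (parent f)
          r–f: parent, skip
          r–i: i visited and ≠ parent → cycle
Cycle: i – s – o – f – r – i.

Yes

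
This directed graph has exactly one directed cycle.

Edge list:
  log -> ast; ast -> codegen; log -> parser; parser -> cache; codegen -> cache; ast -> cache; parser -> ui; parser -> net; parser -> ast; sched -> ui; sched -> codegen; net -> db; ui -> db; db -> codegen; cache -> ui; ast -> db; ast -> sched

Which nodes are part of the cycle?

db, ui, cache, codegen

DFS with gray/black marking from ui:
ui gray
  db gray
    codegen gray
      cache gray
        cache→ui: ui is gray → back edge
Back edge closes the cycle ui → db → codegen → cache → ui; its vertices are {db, ui, cache, codegen}.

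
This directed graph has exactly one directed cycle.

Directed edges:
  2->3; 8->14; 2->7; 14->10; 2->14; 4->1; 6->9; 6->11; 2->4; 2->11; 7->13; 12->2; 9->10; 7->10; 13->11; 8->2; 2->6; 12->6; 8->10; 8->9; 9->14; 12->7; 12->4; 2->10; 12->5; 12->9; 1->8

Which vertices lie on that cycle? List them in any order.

1, 2, 4, 8

DFS with gray/black marking from 2:
2 gray
  6 gray
    11 gray
    11 black
    9 gray
      14 gray
        10 gray
        10 black
      14 black
      9→10: 10 black — skip
    9 black
  6 black
  4 gray
    1 gray
      8 gray
        8→10: 10 black — skip
        8→2: 2 is gray → back edge
Back edge closes the cycle 2 → 4 → 1 → 8 → 2; its vertices are {1, 2, 4, 8}.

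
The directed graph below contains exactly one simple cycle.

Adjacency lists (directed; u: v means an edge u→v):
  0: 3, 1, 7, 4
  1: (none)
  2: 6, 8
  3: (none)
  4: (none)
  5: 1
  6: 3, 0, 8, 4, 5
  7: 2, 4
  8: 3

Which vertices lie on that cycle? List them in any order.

0, 2, 6, 7

DFS with gray/black marking from 7:
7 gray
  2 gray
    6 gray
      3 gray
      3 black
      0 gray
        0→3: 3 black — skip
        1 gray
        1 black
        0→7: 7 is gray → back edge
Back edge closes the cycle 7 → 2 → 6 → 0 → 7; its vertices are {0, 2, 6, 7}.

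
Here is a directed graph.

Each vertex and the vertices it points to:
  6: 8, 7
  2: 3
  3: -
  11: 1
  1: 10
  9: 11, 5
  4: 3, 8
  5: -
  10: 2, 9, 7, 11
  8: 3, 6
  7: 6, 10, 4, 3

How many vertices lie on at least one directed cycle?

8

A vertex is on a directed cycle iff it belongs to a strongly connected component of size ≥ 2 (or has a self-loop).
The vertices on cycles are {1, 4, 6, 7, 8, 9, 10, 11} — 8 in total.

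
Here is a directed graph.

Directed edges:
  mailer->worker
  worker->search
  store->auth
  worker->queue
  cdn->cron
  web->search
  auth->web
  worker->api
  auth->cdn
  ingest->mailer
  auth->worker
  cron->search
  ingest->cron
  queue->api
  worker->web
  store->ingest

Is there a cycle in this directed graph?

DFS with white/gray/black marking, starting from queue:
queue gray
  api gray
  api black
queue black
auth gray
  web gray
    search gray
    search black
  web black
  cdn gray
    cron gray
      cron→search: search black — skip
    cron black
  cdn black
  worker gray
    worker→api: api black — skip
    worker→search: search black — skip
    worker→web: web black — skip
    worker→queue: queue black — skip
  worker black
auth black
mailer gray
  mailer→worker: worker black — skip
mailer black
store gray
  store→auth: auth black — skip
  ingest gray
    ingest→mailer: mailer black — skip
    ingest→cron: cron black — skip
  ingest black
store black
Every edge goes to a white or black vertex — no back edge, so the graph is acyclic.

No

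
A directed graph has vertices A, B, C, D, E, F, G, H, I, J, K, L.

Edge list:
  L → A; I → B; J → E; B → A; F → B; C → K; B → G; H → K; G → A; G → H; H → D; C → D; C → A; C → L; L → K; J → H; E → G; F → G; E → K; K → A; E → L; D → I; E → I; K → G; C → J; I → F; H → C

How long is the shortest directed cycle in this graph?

3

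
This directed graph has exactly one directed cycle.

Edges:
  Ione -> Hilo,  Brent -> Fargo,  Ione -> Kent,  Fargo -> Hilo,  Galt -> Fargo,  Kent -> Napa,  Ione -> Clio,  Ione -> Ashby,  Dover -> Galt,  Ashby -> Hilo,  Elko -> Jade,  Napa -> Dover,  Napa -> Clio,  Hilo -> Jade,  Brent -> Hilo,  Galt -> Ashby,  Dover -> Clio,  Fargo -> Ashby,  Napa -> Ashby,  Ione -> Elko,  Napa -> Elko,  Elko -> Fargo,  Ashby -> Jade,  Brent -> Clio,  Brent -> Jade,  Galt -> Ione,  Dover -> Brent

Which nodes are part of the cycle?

Galt, Ione, Kent, Napa, Dover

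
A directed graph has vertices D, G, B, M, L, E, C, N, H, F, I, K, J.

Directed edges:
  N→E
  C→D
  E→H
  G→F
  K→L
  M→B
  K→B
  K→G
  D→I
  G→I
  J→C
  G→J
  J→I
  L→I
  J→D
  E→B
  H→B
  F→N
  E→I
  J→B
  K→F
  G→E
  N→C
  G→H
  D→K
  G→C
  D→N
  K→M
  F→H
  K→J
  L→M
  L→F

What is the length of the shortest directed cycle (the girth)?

3

For each vertex v, BFS finds the shortest path from v back to v.
The shortest such closed walk is K → J → D → K, length 3.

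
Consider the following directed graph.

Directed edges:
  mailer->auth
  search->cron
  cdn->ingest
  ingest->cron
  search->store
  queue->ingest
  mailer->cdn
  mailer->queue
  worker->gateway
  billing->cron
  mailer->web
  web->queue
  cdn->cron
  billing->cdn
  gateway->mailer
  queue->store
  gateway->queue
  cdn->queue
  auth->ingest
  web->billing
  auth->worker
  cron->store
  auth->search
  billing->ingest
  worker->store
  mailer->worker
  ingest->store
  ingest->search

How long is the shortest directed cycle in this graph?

For each vertex v, BFS finds the shortest path from v back to v.
The shortest such closed walk is gateway → mailer → worker → gateway, length 3.

3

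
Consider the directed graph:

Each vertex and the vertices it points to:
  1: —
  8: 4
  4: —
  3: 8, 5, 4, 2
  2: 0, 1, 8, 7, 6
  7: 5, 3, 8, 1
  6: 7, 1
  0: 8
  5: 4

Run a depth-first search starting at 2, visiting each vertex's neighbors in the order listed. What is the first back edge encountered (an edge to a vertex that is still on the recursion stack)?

DFS from 2 (visiting each vertex's neighbors in the order listed); mark gray on enter, black on exit:
2 gray
  0 gray
    8 gray
      4 gray
      4 black
    8 black
  0 black
  1 gray
  1 black
  2→8: 8 black — skip
  7 gray
    5 gray
      5→4: 4 black — skip
    5 black
    3 gray
      3→8: 8 black — skip
      3→5: 5 black — skip
      3→4: 4 black — skip
      3→2: 2 is gray → back edge
First back edge: 3 → 2.

3->2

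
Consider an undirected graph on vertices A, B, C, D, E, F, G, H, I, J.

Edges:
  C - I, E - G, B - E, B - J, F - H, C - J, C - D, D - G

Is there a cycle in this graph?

DFS, tracking each vertex's parent; an edge to a visited non-parent vertex closes a cycle.
Start from G:
visit G (parent –)
  visit D (parent G)
    D–G: parent, skip
    visit C (parent D)
      visit J (parent C)
        visit B (parent J)
          B–J: parent, skip
          visit E (parent B)
            E–G: G visited and ≠ parent → cycle
Cycle: G – D – C – J – B – E – G.

Yes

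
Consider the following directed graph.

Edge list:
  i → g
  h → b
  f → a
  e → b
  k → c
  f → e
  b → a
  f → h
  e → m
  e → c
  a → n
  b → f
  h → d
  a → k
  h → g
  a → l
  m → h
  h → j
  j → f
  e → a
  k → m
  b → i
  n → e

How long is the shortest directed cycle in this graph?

3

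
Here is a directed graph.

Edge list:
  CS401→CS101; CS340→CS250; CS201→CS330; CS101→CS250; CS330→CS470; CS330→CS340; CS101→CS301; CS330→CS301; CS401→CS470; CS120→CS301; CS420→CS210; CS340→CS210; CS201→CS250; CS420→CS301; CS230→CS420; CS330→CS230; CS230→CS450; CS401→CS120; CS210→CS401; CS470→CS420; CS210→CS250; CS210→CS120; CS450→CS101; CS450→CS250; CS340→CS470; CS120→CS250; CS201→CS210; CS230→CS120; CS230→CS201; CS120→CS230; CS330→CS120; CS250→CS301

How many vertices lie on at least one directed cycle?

A vertex is on a directed cycle iff it belongs to a strongly connected component of size ≥ 2 (or has a self-loop).
The vertices on cycles are {CS120, CS201, CS210, CS230, CS330, CS340, CS401, CS420, CS470} — 9 in total.

9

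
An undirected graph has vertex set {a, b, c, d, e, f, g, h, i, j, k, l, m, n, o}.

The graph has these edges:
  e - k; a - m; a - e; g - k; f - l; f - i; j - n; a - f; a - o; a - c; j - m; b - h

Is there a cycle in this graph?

No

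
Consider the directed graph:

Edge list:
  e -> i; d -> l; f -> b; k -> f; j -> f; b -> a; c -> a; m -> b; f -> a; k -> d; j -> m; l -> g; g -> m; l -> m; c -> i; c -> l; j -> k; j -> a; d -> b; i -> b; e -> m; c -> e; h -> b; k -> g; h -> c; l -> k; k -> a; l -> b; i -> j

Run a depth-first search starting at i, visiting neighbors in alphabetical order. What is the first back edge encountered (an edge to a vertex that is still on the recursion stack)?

l→k

DFS from i (visiting neighbors in alphabetical order); mark gray on enter, black on exit:
i gray
  b gray
    a gray
    a black
  b black
  j gray
    j→a: a black — skip
    f gray
      f→a: a black — skip
      f→b: b black — skip
    f black
    k gray
      k→a: a black — skip
      d gray
        d→b: b black — skip
        l gray
          l→b: b black — skip
          g gray
            m gray
              m→b: b black — skip
            m black
          g black
          l→k: k is gray → back edge
First back edge: l → k.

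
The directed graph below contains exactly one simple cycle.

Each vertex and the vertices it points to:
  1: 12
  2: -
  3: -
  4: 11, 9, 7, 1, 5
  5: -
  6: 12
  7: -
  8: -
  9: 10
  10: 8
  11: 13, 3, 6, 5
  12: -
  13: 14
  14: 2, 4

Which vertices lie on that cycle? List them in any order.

DFS with gray/black marking from 4:
4 gray
  11 gray
    13 gray
      14 gray
        2 gray
        2 black
        14→4: 4 is gray → back edge
Back edge closes the cycle 4 → 11 → 13 → 14 → 4; its vertices are {4, 11, 13, 14}.

4, 11, 13, 14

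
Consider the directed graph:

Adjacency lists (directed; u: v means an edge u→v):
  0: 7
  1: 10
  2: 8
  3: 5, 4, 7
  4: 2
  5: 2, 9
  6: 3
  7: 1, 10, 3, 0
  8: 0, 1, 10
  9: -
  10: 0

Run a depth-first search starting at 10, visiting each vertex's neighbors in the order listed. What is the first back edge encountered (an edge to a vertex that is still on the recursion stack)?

1->10

DFS from 10 (visiting each vertex's neighbors in the order listed); mark gray on enter, black on exit:
10 gray
  0 gray
    7 gray
      1 gray
        1→10: 10 is gray → back edge
First back edge: 1 → 10.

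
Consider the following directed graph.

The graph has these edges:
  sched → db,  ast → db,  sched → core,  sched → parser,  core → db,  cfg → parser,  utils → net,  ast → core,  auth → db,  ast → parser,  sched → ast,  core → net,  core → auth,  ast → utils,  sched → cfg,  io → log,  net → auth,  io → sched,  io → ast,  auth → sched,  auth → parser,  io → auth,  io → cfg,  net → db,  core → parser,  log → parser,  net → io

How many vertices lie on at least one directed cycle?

7

A vertex is on a directed cycle iff it belongs to a strongly connected component of size ≥ 2 (or has a self-loop).
The vertices on cycles are {io, ast, net, auth, core, sched, utils} — 7 in total.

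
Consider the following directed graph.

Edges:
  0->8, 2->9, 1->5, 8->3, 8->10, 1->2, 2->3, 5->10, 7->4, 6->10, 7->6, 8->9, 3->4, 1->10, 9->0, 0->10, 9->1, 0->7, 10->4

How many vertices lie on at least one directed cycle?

5

A vertex is on a directed cycle iff it belongs to a strongly connected component of size ≥ 2 (or has a self-loop).
The vertices on cycles are {0, 1, 2, 8, 9} — 5 in total.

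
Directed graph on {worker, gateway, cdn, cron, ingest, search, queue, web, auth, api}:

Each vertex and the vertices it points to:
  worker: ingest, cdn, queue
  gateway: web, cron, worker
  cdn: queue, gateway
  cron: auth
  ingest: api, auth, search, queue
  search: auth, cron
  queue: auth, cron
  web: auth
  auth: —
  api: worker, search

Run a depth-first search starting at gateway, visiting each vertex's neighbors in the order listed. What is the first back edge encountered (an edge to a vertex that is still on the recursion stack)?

api→worker

DFS from gateway (visiting each vertex's neighbors in the order listed); mark gray on enter, black on exit:
gateway gray
  web gray
    auth gray
    auth black
  web black
  cron gray
    cron→auth: auth black — skip
  cron black
  worker gray
    ingest gray
      api gray
        api→worker: worker is gray → back edge
First back edge: api → worker.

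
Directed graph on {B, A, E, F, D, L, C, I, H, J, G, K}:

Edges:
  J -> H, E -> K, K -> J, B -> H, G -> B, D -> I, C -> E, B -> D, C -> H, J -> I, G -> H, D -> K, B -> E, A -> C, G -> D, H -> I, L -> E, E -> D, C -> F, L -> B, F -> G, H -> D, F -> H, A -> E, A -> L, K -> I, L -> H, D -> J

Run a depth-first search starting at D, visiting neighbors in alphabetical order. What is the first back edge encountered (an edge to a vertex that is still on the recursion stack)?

DFS from D (visiting neighbors in alphabetical order); mark gray on enter, black on exit:
D gray
  I gray
  I black
  J gray
    H gray
      H→D: D is gray → back edge
First back edge: H → D.

H→D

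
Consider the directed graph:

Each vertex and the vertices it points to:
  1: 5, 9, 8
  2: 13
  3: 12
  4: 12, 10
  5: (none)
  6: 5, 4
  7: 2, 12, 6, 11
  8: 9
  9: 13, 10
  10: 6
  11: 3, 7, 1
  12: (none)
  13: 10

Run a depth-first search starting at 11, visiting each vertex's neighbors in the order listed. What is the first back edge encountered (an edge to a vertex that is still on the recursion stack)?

DFS from 11 (visiting each vertex's neighbors in the order listed); mark gray on enter, black on exit:
11 gray
  3 gray
    12 gray
    12 black
  3 black
  7 gray
    2 gray
      13 gray
        10 gray
          6 gray
            5 gray
            5 black
            4 gray
              4→12: 12 black — skip
              4→10: 10 is gray → back edge
First back edge: 4 → 10.

4->10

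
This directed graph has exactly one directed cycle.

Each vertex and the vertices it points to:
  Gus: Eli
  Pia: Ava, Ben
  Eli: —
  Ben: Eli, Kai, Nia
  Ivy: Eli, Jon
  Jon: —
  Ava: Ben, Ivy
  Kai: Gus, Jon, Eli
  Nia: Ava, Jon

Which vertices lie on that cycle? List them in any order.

DFS with gray/black marking from Ben:
Ben gray
  Eli gray
  Eli black
  Kai gray
    Gus gray
      Gus→Eli: Eli black — skip
    Gus black
    Jon gray
    Jon black
    Kai→Eli: Eli black — skip
  Kai black
  Nia gray
    Ava gray
      Ava→Ben: Ben is gray → back edge
Back edge closes the cycle Ben → Nia → Ava → Ben; its vertices are {Ava, Ben, Nia}.

Ava, Ben, Nia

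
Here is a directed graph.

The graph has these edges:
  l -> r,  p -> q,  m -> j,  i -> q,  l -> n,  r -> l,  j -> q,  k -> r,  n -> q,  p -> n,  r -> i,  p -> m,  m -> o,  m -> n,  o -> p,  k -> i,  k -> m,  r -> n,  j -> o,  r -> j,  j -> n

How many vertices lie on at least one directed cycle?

6

A vertex is on a directed cycle iff it belongs to a strongly connected component of size ≥ 2 (or has a self-loop).
The vertices on cycles are {j, l, m, o, p, r} — 6 in total.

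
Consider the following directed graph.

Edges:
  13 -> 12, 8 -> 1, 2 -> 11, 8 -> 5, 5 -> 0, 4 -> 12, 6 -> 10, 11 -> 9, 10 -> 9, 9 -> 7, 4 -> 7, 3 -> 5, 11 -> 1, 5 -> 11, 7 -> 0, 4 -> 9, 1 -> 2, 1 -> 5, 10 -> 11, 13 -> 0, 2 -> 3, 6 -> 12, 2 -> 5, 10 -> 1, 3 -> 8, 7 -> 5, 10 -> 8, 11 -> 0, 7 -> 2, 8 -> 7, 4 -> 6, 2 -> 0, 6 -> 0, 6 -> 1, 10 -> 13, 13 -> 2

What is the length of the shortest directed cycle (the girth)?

For each vertex v, BFS finds the shortest path from v back to v.
The shortest such closed walk is 11 → 1 → 5 → 11, length 3.

3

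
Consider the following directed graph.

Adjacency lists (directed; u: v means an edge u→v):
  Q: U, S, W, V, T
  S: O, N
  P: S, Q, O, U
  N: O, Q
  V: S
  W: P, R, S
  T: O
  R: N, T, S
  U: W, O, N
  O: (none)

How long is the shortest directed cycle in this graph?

3

For each vertex v, BFS finds the shortest path from v back to v.
The shortest such closed walk is Q → U → N → Q, length 3.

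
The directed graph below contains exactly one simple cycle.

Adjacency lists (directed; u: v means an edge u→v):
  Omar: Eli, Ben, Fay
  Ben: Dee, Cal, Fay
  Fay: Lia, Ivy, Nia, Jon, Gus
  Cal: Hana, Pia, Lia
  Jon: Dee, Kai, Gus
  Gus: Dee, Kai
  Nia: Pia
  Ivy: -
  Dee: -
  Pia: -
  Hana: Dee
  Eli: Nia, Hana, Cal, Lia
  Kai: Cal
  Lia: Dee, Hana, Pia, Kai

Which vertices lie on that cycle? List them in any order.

DFS with gray/black marking from Cal:
Cal gray
  Hana gray
    Dee gray
    Dee black
  Hana black
  Pia gray
  Pia black
  Lia gray
    Lia→Dee: Dee black — skip
    Lia→Hana: Hana black — skip
    Lia→Pia: Pia black — skip
    Kai gray
      Kai→Cal: Cal is gray → back edge
Back edge closes the cycle Cal → Lia → Kai → Cal; its vertices are {Cal, Kai, Lia}.

Cal, Kai, Lia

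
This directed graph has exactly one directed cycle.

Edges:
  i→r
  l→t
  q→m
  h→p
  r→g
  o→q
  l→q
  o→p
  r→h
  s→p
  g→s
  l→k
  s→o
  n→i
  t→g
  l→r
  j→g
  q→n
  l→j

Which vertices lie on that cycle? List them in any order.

DFS with gray/black marking from q:
q gray
  m gray
  m black
  n gray
    i gray
      r gray
        g gray
          s gray
            p gray
            p black
            o gray
              o→p: p black — skip
              o→q: q is gray → back edge
Back edge closes the cycle q → n → i → r → g → s → o → q; its vertices are {g, i, n, o, q, r, s}.

g, i, n, o, q, r, s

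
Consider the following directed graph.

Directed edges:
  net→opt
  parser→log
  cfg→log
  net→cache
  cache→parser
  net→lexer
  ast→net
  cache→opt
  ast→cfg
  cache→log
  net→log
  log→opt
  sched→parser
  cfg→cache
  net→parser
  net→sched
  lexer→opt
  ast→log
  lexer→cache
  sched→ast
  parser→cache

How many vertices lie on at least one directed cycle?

5

A vertex is on a directed cycle iff it belongs to a strongly connected component of size ≥ 2 (or has a self-loop).
The vertices on cycles are {ast, net, cache, sched, parser} — 5 in total.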